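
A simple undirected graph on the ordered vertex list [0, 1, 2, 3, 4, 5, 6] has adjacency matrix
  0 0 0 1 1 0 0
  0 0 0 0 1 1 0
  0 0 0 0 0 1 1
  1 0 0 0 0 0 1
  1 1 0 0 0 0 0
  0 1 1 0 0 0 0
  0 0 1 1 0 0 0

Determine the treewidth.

2

A width-2 tree decomposition is:
Bags: B1 = {0, 3, 4}  B2 = {1, 3, 4}  B3 = {1, 3, 5}  B4 = {2, 3, 5}  B5 = {2, 3, 6}
Tree: B1–B2, B2–B3, B3–B4, B4–B5
Every bag has size at most 3, so the width is 3 − 1 = 2 and tw(G) ≤ 2. Since 3–0–4–1–5–2–6–3 is a cycle in G, G is not acyclic. Forests are exactly the graphs of treewidth ≤ 1, so tw(G) ≥ 2. Hence tw(G) = 2 exactly.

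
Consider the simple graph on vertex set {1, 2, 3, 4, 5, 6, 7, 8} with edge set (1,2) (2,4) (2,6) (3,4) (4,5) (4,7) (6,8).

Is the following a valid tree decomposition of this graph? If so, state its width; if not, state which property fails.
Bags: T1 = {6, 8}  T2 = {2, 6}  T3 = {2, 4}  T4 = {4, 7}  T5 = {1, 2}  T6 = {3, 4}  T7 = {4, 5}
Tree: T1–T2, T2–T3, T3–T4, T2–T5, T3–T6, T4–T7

Yes; width 1.

Checking the three conditions: (i) the bags cover all of {1, 2, 3, 4, 5, 6, 7, 8}; (ii) for each edge, some bag contains both endpoints; (iii) the bags containing any fixed vertex form a subtree. All hold, so the decomposition is valid with width 2 − 1 = 1.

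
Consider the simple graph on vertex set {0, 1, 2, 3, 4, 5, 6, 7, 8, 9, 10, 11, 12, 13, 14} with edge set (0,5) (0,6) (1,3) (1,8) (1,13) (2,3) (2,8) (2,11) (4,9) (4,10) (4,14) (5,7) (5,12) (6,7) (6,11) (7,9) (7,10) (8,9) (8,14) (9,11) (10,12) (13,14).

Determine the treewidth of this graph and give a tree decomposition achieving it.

Treewidth 3.
Bags: B1 = {1, 3, 13, 14}  B2 = {1, 3, 8, 14}  B3 = {2, 3, 8, 14}  B4 = {2, 4, 8, 14}  B5 = {2, 4, 8, 9}  B6 = {2, 4, 9, 11}  B7 = {4, 9, 10, 11}  B8 = {7, 9, 10, 11}  B9 = {6, 7, 10, 11}  B10 = {6, 7, 10, 12}  B11 = {5, 6, 7, 12}  B12 = {0, 5, 6, 12}
Tree: B1–B2, B2–B3, B3–B4, B4–B5, B5–B6, B6–B7, B7–B8, B8–B9, B9–B10, B10–B11, B11–B12

Each bag holds 4 vertices, so the decomposition has width 3, which upper-bounds the treewidth. For the lower bound: the 4 vertex sets {1,3,13}, {14}, {8}, {2,4,9,11} are disjoint, each induces a connected subgraph, and every pair is joined by at least one edge of G. Contracting each set to a single vertex therefore yields K_{4} as a minor, and since treewidth is minor-monotone, tw(G) ≥ tw(K_{4}) = 3. Combining the bounds, tw(G) = 3.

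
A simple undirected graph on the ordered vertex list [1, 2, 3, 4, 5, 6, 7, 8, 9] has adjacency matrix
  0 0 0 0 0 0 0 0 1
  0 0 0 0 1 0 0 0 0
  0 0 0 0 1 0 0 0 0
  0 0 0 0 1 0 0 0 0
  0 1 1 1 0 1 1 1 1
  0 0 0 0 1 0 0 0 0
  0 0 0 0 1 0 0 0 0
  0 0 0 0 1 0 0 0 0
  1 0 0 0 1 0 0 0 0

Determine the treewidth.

1

A width-1 tree decomposition is:
Bags: B1 = {5, 9}  B2 = {1, 9}  B3 = {5, 7}  B4 = {5, 6}  B5 = {4, 5}  B6 = {3, 5}  B7 = {2, 5}  B8 = {5, 8}
Tree: B1–B2, B1–B3, B3–B4, B3–B5, B3–B6, B3–B7, B1–B8
Each bag holds 2 vertices, so the decomposition has width 1, which upper-bounds the treewidth. G has an edge, so its treewidth is at least 1. Combining the bounds, tw(G) = 1.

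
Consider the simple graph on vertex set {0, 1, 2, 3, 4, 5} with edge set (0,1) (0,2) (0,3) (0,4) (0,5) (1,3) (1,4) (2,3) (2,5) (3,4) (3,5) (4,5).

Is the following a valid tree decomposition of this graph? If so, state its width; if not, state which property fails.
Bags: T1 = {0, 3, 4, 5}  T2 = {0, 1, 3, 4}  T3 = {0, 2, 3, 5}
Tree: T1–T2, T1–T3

Checking the three conditions: (i) the bags cover all of {0, 1, 2, 3, 4, 5}; (ii) for each edge, some bag contains both endpoints; (iii) the bags containing any fixed vertex form a subtree. All hold, so the decomposition is valid with width 4 − 1 = 3.

Yes; width 3.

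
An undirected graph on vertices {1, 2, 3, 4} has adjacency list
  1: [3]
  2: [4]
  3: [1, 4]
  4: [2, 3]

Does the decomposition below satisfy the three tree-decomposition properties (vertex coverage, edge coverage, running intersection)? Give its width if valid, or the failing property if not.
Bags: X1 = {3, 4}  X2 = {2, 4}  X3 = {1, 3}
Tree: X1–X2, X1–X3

Yes; width 1.

Vertex coverage: the bags together contain {1, 2, 3, 4}, the full vertex set. Edge coverage: each edge of G has both endpoints in at least one bag. Running intersection: for every vertex, the bags containing it form a connected subtree. All three properties hold, so this is a valid tree decomposition of width max|bag| − 1 = 1, and hence tw(G) ≤ 1.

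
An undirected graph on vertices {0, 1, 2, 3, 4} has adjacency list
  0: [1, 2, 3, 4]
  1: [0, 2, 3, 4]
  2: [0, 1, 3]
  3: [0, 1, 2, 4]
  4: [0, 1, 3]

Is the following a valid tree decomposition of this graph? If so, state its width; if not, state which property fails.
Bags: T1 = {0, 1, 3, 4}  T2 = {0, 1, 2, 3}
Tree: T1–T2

Checking the three conditions: (i) the bags cover all of {0, 1, 2, 3, 4}; (ii) for each edge, some bag contains both endpoints; (iii) the bags containing any fixed vertex form a subtree. All hold, so the decomposition is valid with width 4 − 1 = 3.

Yes; width 3.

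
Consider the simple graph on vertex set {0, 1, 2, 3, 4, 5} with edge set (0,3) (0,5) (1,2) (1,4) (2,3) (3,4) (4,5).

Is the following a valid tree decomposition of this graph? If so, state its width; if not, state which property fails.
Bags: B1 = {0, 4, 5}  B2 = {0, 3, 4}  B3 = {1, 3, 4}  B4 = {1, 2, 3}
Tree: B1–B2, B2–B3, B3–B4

Every vertex of G appears in some bag (union = {0, 1, 2, 3, 4, 5}); every edge is covered by a bag; and for each vertex v the set of bags containing v is connected in the bag tree. The decomposition is therefore valid. The largest bag has 3 vertices, so the width is 2.

Yes; width 2.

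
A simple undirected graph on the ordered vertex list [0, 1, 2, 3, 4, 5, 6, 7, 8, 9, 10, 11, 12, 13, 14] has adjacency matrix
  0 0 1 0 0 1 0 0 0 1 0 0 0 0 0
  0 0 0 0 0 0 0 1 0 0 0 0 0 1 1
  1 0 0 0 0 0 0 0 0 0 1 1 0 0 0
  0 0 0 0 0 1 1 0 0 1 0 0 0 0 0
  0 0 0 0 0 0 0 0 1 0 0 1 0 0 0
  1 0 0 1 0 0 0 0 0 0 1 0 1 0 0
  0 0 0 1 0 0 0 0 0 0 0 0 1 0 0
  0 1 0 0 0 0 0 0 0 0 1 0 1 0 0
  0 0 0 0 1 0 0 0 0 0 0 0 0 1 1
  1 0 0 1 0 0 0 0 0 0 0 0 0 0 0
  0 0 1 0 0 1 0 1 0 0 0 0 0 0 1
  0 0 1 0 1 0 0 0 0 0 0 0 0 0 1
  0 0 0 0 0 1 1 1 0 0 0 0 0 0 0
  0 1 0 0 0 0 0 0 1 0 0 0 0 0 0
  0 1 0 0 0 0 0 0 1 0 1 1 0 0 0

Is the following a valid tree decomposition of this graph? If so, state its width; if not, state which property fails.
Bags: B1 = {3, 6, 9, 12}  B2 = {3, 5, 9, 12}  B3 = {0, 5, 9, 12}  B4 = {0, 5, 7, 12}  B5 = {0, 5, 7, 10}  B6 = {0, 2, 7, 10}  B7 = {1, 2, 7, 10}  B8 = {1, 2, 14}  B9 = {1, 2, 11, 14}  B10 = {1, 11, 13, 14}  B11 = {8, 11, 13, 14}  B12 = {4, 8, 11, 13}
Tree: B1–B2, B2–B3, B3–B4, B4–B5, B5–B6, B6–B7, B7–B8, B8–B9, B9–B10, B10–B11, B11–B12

A tree decomposition must satisfy three properties: every vertex lies in some bag; for every edge, both endpoints lie together in some bag; and for every vertex, the bags containing it form a connected subtree. Here edge (10,14) lies in no bag, so the decomposition is invalid.

No — edge (10,14) lies in no bag.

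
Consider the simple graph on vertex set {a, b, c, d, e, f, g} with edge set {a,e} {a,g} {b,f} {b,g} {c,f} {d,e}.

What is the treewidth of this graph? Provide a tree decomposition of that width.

Every bag has size at most 2, so the width is 2 − 1 = 1 and tw(G) ≤ 1. Since G has at least one edge (e.g. c–f), it is not an edgeless graph, so tw(G) ≥ 1. Combining the bounds, tw(G) = 1.

Treewidth 1.
Bags: B1 = {c, f}  B2 = {b, f}  B3 = {b, g}  B4 = {a, g}  B5 = {a, e}  B6 = {d, e}
Tree: B1–B2, B2–B3, B3–B4, B4–B5, B5–B6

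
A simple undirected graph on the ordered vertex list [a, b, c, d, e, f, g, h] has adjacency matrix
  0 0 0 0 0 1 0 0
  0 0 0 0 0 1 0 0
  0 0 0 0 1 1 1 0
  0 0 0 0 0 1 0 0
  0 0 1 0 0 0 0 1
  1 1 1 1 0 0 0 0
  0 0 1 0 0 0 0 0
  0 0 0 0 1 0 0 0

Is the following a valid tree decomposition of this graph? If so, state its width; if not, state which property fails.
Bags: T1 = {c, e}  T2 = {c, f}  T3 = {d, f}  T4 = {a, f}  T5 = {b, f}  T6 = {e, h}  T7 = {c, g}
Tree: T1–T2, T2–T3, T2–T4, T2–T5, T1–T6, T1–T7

Every vertex of G appears in some bag (union = {a, b, c, d, e, f, g, h}); every edge is covered by a bag; and for each vertex v the set of bags containing v is connected in the bag tree. The decomposition is therefore valid. The largest bag has 2 vertices, so the width is 1.

Yes; width 1.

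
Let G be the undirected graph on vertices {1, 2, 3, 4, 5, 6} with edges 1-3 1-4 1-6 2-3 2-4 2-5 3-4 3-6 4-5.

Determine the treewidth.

A width-2 tree decomposition is:
Bags: B1 = {2, 3, 4}  B2 = {1, 3, 4}  B3 = {2, 4, 5}  B4 = {1, 3, 6}
Tree: B1–B2, B1–B3, B2–B4
Each bag holds 3 vertices, so the decomposition has width 2, which upper-bounds the treewidth. Conversely, {1, 3, 4} is a clique of size 3, and the vertices of any clique must share a bag in every tree decomposition; so some bag has ≥ 3 vertices and tw(G) ≥ 2. The upper and lower bounds meet at 2, so that is the treewidth.

2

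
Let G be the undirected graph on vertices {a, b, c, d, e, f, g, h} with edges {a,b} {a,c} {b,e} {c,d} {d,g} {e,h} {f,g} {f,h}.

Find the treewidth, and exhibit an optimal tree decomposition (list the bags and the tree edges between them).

Treewidth 2.
Bags: B1 = {a, c, d}  B2 = {a, b, d}  B3 = {b, d, e}  B4 = {d, e, h}  B5 = {d, f, h}  B6 = {d, f, g}
Tree: B1–B2, B2–B3, B3–B4, B4–B5, B5–B6

The largest bag has 3 vertices, giving width 2; this decomposition certifies tw(G) ≤ 2. For the lower bound, G contains the cycle d–c–a–b–e–h–f–g–d, so G is not a forest; only forests have treewidth ≤ 1, hence tw(G) ≥ 2. The upper and lower bounds meet at 2, so that is the treewidth.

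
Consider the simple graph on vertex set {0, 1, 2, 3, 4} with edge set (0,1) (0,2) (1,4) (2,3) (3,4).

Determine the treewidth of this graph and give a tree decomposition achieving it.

Treewidth 2.
One such decomposition:
Bags: B1 = {0, 1, 2}  B2 = {1, 2, 4}  B3 = {2, 3, 4}
Tree: B1–B2, B2–B3

Every bag has size at most 3, so the width is 3 − 1 = 2 and tw(G) ≤ 2. Since 2–0–1–4–3–2 is a cycle in G, G is not acyclic. Forests are exactly the graphs of treewidth ≤ 1, so tw(G) ≥ 2. The upper and lower bounds meet at 2, so that is the treewidth.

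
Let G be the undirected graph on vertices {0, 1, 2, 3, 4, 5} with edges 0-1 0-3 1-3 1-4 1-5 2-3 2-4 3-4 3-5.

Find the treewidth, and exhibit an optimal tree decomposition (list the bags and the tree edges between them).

The largest bag has 3 vertices, giving width 2; this decomposition certifies tw(G) ≤ 2. On the other hand G contains the 3-clique {0, 1, 3}. A clique must lie in a single bag of any decomposition, so no decomposition can have width below 2. Combining the bounds, tw(G) = 2.

Treewidth 2.
One such decomposition:
Bags: B1 = {2, 3, 4}  B2 = {1, 3, 4}  B3 = {0, 1, 3}  B4 = {1, 3, 5}
Tree: B1–B2, B2–B3, B3–B4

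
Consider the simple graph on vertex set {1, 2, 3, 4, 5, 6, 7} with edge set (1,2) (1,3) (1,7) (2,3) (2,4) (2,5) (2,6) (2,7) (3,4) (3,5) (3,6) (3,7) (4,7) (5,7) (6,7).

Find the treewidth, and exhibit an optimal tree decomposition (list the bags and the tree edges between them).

Treewidth 3.
Bags: B1 = {2, 3, 5, 7}  B2 = {2, 3, 4, 7}  B3 = {2, 3, 6, 7}  B4 = {1, 2, 3, 7}
Tree: B1–B2, B2–B3, B2–B4

Each bag holds 4 vertices, so the decomposition has width 3, which upper-bounds the treewidth. On the other hand G contains the 4-clique {1, 2, 3, 7}. A clique must lie in a single bag of any decomposition, so no decomposition can have width below 3. Hence tw(G) = 3 exactly.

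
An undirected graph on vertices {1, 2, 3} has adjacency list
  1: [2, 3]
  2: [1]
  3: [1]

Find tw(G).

1

A width-1 tree decomposition is:
Bags: B1 = {1, 3}  B2 = {1, 2}
Tree: B1–B2
The largest bag has 2 vertices, giving width 1; this decomposition certifies tw(G) ≤ 1. G has an edge, so its treewidth is at least 1. Hence tw(G) = 1 exactly.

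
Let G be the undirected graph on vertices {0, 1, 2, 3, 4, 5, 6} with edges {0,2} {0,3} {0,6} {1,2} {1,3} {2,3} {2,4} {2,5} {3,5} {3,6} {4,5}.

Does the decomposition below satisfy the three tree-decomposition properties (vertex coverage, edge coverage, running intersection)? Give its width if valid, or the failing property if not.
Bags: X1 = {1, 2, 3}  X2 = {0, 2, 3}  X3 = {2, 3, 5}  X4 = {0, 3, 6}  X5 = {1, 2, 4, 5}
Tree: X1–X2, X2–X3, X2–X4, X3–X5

No — bags containing vertex 1 are not connected in the tree.

A tree decomposition must satisfy three properties: every vertex lies in some bag; for every edge, both endpoints lie together in some bag; and for every vertex, the bags containing it form a connected subtree. Here bags containing vertex 1 are not connected in the tree, so the decomposition is invalid.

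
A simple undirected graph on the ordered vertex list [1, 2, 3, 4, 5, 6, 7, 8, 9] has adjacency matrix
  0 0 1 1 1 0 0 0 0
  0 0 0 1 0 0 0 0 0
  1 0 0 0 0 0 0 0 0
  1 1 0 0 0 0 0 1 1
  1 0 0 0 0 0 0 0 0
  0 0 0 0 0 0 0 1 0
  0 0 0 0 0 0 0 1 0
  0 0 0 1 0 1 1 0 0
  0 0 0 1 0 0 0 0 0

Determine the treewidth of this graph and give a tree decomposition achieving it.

Each bag holds 2 vertices, so the decomposition has width 1, which upper-bounds the treewidth. G has an edge, so its treewidth is at least 1. Hence tw(G) = 1 exactly.

Treewidth 1.
One optimal decomposition is:
Bags: B1 = {4, 9}  B2 = {1, 4}  B3 = {2, 4}  B4 = {1, 3}  B5 = {4, 8}  B6 = {7, 8}  B7 = {6, 8}  B8 = {1, 5}
Tree: B1–B2, B1–B3, B2–B4, B2–B5, B5–B6, B6–B7, B4–B8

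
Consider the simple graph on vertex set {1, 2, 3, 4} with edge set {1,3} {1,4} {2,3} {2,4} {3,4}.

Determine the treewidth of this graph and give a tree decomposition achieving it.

Treewidth 2.
One optimal decomposition is:
Bags: B1 = {1, 3, 4}  B2 = {2, 3, 4}
Tree: B1–B2

Every bag has size at most 3, so the width is 3 − 1 = 2 and tw(G) ≤ 2. Conversely, {1, 3, 4} is a clique of size 3, and the vertices of any clique must share a bag in every tree decomposition; so some bag has ≥ 3 vertices and tw(G) ≥ 2. Therefore the treewidth is 2.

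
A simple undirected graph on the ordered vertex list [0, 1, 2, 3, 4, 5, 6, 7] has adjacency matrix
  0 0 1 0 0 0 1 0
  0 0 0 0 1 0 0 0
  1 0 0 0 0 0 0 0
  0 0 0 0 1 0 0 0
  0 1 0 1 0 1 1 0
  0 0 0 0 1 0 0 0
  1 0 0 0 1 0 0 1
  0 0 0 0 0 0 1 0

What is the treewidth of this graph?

A width-1 tree decomposition is:
Bags: B1 = {3, 4}  B2 = {4, 6}  B3 = {1, 4}  B4 = {0, 6}  B5 = {4, 5}  B6 = {0, 2}  B7 = {6, 7}
Tree: B1–B2, B2–B3, B2–B4, B2–B5, B4–B6, B2–B7
Each bag holds 2 vertices, so the decomposition has width 1, which upper-bounds the treewidth. Since G has at least one edge (e.g. 4–3), it is not an edgeless graph, so tw(G) ≥ 1. Combining the bounds, tw(G) = 1.

1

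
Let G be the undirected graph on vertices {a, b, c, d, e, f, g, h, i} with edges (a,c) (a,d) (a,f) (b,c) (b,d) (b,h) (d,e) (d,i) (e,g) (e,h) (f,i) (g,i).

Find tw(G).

A width-3 tree decomposition is:
Bags: B1 = {a, f, g, i}  B2 = {a, d, g, i}  B3 = {a, d, e, g}  B4 = {a, c, d, e}  B5 = {b, c, d, e}  B6 = {b, c, e, h}
Tree: B1–B2, B2–B3, B3–B4, B4–B5, B5–B6
Every bag has size at most 4, so the width is 4 − 1 = 3 and tw(G) ≤ 3. For the lower bound: the 4 vertex sets {f,g,i}, {a}, {d}, {b,c,e,h} are disjoint, each induces a connected subgraph, and every pair is joined by at least one edge of G. Contracting each set to a single vertex therefore yields K_{4} as a minor, and since treewidth is minor-monotone, tw(G) ≥ tw(K_{4}) = 3. Therefore the treewidth is 3.

3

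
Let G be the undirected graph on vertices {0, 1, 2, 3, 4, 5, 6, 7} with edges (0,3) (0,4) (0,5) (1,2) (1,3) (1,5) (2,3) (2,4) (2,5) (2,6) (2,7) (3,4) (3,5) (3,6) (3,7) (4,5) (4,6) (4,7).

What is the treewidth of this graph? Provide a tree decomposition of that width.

Treewidth 3.
Bags: B1 = {2, 3, 4, 6}  B2 = {2, 3, 4, 5}  B3 = {2, 3, 4, 7}  B4 = {0, 3, 4, 5}  B5 = {1, 2, 3, 5}
Tree: B1–B2, B2–B3, B2–B4, B2–B5

Each bag holds 4 vertices, so the decomposition has width 3, which upper-bounds the treewidth. On the other hand G contains the 4-clique {0, 3, 4, 5}. A clique must lie in a single bag of any decomposition, so no decomposition can have width below 3. Therefore the treewidth is 3.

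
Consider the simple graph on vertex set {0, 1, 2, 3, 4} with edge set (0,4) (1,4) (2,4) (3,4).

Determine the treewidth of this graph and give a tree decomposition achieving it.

Treewidth 1.
One optimal decomposition is:
Bags: B1 = {3, 4}  B2 = {1, 4}  B3 = {2, 4}  B4 = {0, 4}
Tree: B1–B2, B1–B3, B1–B4

Every bag has size at most 2, so the width is 2 − 1 = 1 and tw(G) ≤ 1. Any graph with an edge has treewidth ≥ 1, and G has the edge 3–4. Combining the bounds, tw(G) = 1.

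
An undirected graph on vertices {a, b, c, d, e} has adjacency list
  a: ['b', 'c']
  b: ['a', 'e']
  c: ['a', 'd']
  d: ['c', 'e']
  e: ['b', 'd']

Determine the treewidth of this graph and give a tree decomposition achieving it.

Every bag has size at most 3, so the width is 3 − 1 = 2 and tw(G) ≤ 2. Since c–d–e–b–a–c is a cycle in G, G is not acyclic. Forests are exactly the graphs of treewidth ≤ 1, so tw(G) ≥ 2. The upper and lower bounds meet at 2, so that is the treewidth.

Treewidth 2.
One optimal decomposition is:
Bags: B1 = {c, d, e}  B2 = {b, c, e}  B3 = {a, b, c}
Tree: B1–B2, B2–B3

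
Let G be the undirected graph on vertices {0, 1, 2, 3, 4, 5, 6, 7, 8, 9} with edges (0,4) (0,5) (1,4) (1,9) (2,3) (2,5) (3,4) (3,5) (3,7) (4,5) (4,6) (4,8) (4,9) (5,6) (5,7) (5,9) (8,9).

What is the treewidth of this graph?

A width-2 tree decomposition is:
Bags: B1 = {3, 5, 7}  B2 = {3, 4, 5}  B3 = {4, 5, 9}  B4 = {4, 5, 6}  B5 = {1, 4, 9}  B6 = {0, 4, 5}  B7 = {4, 8, 9}  B8 = {2, 3, 5}
Tree: B1–B2, B2–B3, B2–B4, B3–B5, B4–B6, B3–B7, B2–B8
Each bag holds 3 vertices, so the decomposition has width 2, which upper-bounds the treewidth. Conversely, {2, 3, 5} is a clique of size 3, and the vertices of any clique must share a bag in every tree decomposition; so some bag has ≥ 3 vertices and tw(G) ≥ 2. Therefore the treewidth is 2.

2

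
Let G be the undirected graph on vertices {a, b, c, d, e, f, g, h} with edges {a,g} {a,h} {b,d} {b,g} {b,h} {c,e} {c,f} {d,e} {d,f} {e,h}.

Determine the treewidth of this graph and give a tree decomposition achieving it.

Each bag holds 3 vertices, so the decomposition has width 2, which upper-bounds the treewidth. For the lower bound, G contains the cycle g–a–h–b–g, so G is not a forest; only forests have treewidth ≤ 1, hence tw(G) ≥ 2. Combining the bounds, tw(G) = 2.

Treewidth 2.
Bags: B1 = {a, b, g}  B2 = {a, b, h}  B3 = {b, d, h}  B4 = {d, e, h}  B5 = {d, e, f}  B6 = {c, e, f}
Tree: B1–B2, B2–B3, B3–B4, B4–B5, B5–B6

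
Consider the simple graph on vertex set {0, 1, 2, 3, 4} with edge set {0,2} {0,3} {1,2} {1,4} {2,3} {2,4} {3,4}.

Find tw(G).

2

A width-2 tree decomposition is:
Bags: B1 = {1, 2, 4}  B2 = {2, 3, 4}  B3 = {0, 2, 3}
Tree: B1–B2, B2–B3
The largest bag has 3 vertices, giving width 2; this decomposition certifies tw(G) ≤ 2. On the other hand G contains the 3-clique {1, 2, 4}. A clique must lie in a single bag of any decomposition, so no decomposition can have width below 2. Therefore the treewidth is 2.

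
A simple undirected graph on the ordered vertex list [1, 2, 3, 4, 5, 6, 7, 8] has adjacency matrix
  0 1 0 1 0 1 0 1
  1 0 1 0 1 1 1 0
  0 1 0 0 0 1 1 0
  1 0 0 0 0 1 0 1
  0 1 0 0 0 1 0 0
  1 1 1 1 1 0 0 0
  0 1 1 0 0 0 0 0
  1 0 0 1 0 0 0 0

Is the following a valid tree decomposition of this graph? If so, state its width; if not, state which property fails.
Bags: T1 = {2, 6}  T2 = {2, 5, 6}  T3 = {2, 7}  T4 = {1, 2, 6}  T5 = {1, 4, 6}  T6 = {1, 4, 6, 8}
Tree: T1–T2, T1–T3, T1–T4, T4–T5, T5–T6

A tree decomposition must satisfy three properties: every vertex lies in some bag; for every edge, both endpoints lie together in some bag; and for every vertex, the bags containing it form a connected subtree. Here vertex 3 appears in no bag, so the decomposition is invalid.

No — vertex 3 appears in no bag.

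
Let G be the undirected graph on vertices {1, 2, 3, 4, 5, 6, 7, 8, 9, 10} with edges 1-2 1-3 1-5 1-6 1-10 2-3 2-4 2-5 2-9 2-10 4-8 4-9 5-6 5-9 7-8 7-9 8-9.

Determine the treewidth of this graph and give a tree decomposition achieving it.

Each bag holds 3 vertices, so the decomposition has width 2, which upper-bounds the treewidth. On the other hand G contains the 3-clique {4, 8, 9}. A clique must lie in a single bag of any decomposition, so no decomposition can have width below 2. Hence tw(G) = 2 exactly.

Treewidth 2.
One optimal decomposition is:
Bags: B1 = {1, 2, 3}  B2 = {1, 2, 5}  B3 = {2, 5, 9}  B4 = {2, 4, 9}  B5 = {4, 8, 9}  B6 = {1, 5, 6}  B7 = {7, 8, 9}  B8 = {1, 2, 10}
Tree: B1–B2, B2–B3, B3–B4, B4–B5, B2–B6, B5–B7, B2–B8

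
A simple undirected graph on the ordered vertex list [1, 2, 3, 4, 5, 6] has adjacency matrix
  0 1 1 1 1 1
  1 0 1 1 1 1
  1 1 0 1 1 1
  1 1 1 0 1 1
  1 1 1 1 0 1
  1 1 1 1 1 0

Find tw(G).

5

A width-5 tree decomposition is:
Bags: B1 = {1, 2, 3, 4, 5, 6}
Tree: (single bag)
With just one bag of size 6, the width is 6 − 1 = 5, so tw(G) ≤ 5. Conversely, {1, 2, 3, 4, 5, 6} is a clique of size 6, and the vertices of any clique must share a bag in every tree decomposition; so some bag has ≥ 6 vertices and tw(G) ≥ 5. Hence tw(G) = 5 exactly.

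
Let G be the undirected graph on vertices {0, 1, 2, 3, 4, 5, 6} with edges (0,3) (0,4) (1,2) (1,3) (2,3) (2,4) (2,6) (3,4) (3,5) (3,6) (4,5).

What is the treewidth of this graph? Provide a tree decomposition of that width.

Every bag has size at most 3, so the width is 3 − 1 = 2 and tw(G) ≤ 2. Conversely, {0, 3, 4} is a clique of size 3, and the vertices of any clique must share a bag in every tree decomposition; so some bag has ≥ 3 vertices and tw(G) ≥ 2. Combining the bounds, tw(G) = 2.

Treewidth 2.
One optimal decomposition is:
Bags: B1 = {1, 2, 3}  B2 = {2, 3, 6}  B3 = {2, 3, 4}  B4 = {0, 3, 4}  B5 = {3, 4, 5}
Tree: B1–B2, B1–B3, B3–B4, B3–B5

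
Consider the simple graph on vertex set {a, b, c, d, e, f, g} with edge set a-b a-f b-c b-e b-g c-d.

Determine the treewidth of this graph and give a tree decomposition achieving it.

Each bag holds 2 vertices, so the decomposition has width 1, which upper-bounds the treewidth. Any graph with an edge has treewidth ≥ 1, and G has the edge b–a. The upper and lower bounds meet at 1, so that is the treewidth.

Treewidth 1.
Bags: B1 = {a, b}  B2 = {a, f}  B3 = {b, c}  B4 = {b, g}  B5 = {b, e}  B6 = {c, d}
Tree: B1–B2, B1–B3, B1–B4, B1–B5, B3–B6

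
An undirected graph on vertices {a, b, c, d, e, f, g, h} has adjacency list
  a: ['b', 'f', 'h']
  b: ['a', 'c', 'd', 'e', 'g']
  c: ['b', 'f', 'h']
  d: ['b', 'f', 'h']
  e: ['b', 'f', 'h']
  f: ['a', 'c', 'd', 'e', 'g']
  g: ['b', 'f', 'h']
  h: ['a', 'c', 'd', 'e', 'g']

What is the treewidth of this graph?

A width-3 tree decomposition is:
Bags: B1 = {b, c, f, h}  B2 = {b, e, f, h}  B3 = {b, f, g, h}  B4 = {b, d, f, h}  B5 = {a, b, f, h}
Tree: B1–B2, B2–B3, B3–B4, B4–B5
Each bag holds 4 vertices, so the decomposition has width 3, which upper-bounds the treewidth. For the lower bound: the 4 vertex sets {b,c}, {e,h}, {f}, {g} are disjoint, each induces a connected subgraph, and every pair is joined by at least one edge of G. Contracting each set to a single vertex therefore yields K_{4} as a minor, and since treewidth is minor-monotone, tw(G) ≥ tw(K_{4}) = 3. Therefore the treewidth is 3.

3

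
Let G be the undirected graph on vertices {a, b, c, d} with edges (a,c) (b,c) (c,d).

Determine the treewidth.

A width-1 tree decomposition is:
Bags: B1 = {c, d}  B2 = {a, c}  B3 = {b, c}
Tree: B1–B2, B1–B3
Every bag has size at most 2, so the width is 2 − 1 = 1 and tw(G) ≤ 1. Any graph with an edge has treewidth ≥ 1, and G has the edge d–c. Therefore the treewidth is 1.

1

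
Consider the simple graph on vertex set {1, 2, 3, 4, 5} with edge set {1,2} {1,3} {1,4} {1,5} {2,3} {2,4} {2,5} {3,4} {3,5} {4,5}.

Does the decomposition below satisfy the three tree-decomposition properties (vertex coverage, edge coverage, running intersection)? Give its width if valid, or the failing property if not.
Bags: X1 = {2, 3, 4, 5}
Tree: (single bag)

A tree decomposition must satisfy three properties: every vertex lies in some bag; for every edge, both endpoints lie together in some bag; and for every vertex, the bags containing it form a connected subtree. Here vertex 1 appears in no bag, so the decomposition is invalid.

No — vertex 1 appears in no bag.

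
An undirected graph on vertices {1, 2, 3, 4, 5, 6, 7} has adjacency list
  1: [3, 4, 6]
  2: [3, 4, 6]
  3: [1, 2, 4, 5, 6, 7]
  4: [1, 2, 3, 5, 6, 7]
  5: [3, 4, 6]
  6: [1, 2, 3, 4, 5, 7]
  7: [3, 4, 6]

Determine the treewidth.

3

A width-3 tree decomposition is:
Bags: B1 = {1, 3, 4, 6}  B2 = {2, 3, 4, 6}  B3 = {3, 4, 6, 7}  B4 = {3, 4, 5, 6}
Tree: B1–B2, B1–B3, B1–B4
Each bag holds 4 vertices, so the decomposition has width 3, which upper-bounds the treewidth. Conversely, {1, 3, 4, 6} is a clique of size 4, and the vertices of any clique must share a bag in every tree decomposition; so some bag has ≥ 4 vertices and tw(G) ≥ 3. Combining the bounds, tw(G) = 3.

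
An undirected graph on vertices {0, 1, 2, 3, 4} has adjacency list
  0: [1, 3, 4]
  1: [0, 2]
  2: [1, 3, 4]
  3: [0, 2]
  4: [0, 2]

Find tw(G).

A width-2 tree decomposition is:
Bags: B1 = {0, 1, 2}  B2 = {0, 2, 4}  B3 = {0, 2, 3}
Tree: B1–B2, B2–B3
The largest bag has 3 vertices, giving width 2; this decomposition certifies tw(G) ≤ 2. For the lower bound, G contains the cycle 2–1–0–4–2, so G is not a forest; only forests have treewidth ≤ 1, hence tw(G) ≥ 2. The upper and lower bounds meet at 2, so that is the treewidth.

2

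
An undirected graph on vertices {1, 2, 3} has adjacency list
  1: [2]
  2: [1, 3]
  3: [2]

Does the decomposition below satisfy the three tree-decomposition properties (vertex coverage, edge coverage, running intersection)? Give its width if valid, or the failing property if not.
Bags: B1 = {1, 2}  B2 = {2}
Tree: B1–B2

No — vertex 3 appears in no bag.

A tree decomposition must satisfy three properties: every vertex lies in some bag; for every edge, both endpoints lie together in some bag; and for every vertex, the bags containing it form a connected subtree. Here vertex 3 appears in no bag, so the decomposition is invalid.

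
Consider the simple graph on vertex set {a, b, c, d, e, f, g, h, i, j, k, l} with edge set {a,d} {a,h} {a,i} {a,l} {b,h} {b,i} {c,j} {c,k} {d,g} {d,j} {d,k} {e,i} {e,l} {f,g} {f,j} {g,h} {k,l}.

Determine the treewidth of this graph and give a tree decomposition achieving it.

Treewidth 3.
One such decomposition:
Bags: B1 = {c, f, j, k}  B2 = {d, f, j, k}  B3 = {d, f, g, k}  B4 = {d, g, k, l}  B5 = {a, d, g, l}  B6 = {a, g, h, l}  B7 = {a, e, h, l}  B8 = {a, e, h, i}  B9 = {b, e, h, i}
Tree: B1–B2, B2–B3, B3–B4, B4–B5, B5–B6, B6–B7, B7–B8, B8–B9

Each bag holds 4 vertices, so the decomposition has width 3, which upper-bounds the treewidth. For the lower bound: the 4 vertex sets {c,f,j}, {k}, {d}, {a,g,h,l} are disjoint, each induces a connected subgraph, and every pair is joined by at least one edge of G. Contracting each set to a single vertex therefore yields K_{4} as a minor, and since treewidth is minor-monotone, tw(G) ≥ tw(K_{4}) = 3. The upper and lower bounds meet at 3, so that is the treewidth.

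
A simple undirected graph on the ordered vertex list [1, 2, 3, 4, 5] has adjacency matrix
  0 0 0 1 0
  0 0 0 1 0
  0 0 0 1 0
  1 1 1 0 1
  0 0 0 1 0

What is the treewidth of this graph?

1

A width-1 tree decomposition is:
Bags: B1 = {1, 4}  B2 = {3, 4}  B3 = {4, 5}  B4 = {2, 4}
Tree: B1–B2, B2–B3, B2–B4
Every bag has size at most 2, so the width is 2 − 1 = 1 and tw(G) ≤ 1. G has an edge, so its treewidth is at least 1. Therefore the treewidth is 1.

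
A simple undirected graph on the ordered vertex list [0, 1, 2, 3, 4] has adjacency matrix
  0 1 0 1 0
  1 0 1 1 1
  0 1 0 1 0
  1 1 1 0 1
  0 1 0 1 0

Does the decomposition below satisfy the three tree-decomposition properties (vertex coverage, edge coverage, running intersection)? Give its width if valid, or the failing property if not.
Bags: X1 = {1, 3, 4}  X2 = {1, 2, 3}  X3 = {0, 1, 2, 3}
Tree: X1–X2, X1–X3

No — bags containing vertex 2 are not connected in the tree.

A tree decomposition must satisfy three properties: every vertex lies in some bag; for every edge, both endpoints lie together in some bag; and for every vertex, the bags containing it form a connected subtree. Here bags containing vertex 2 are not connected in the tree, so the decomposition is invalid.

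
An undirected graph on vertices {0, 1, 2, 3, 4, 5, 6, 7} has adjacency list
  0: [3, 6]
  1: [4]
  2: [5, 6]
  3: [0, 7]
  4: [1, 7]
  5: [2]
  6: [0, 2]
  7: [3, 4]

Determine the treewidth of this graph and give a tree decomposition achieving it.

Treewidth 1.
One such decomposition:
Bags: B1 = {2, 5}  B2 = {2, 6}  B3 = {0, 6}  B4 = {0, 3}  B5 = {3, 7}  B6 = {4, 7}  B7 = {1, 4}
Tree: B1–B2, B2–B3, B3–B4, B4–B5, B5–B6, B6–B7

The largest bag has 2 vertices, giving width 1; this decomposition certifies tw(G) ≤ 1. G has an edge, so its treewidth is at least 1. Hence tw(G) = 1 exactly.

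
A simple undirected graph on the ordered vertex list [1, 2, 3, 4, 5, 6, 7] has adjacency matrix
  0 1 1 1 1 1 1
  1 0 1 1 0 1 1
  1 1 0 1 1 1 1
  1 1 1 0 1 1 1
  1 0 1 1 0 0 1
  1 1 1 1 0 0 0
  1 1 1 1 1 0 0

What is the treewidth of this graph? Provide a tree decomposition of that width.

Treewidth 4.
One optimal decomposition is:
Bags: B1 = {1, 3, 4, 5, 7}  B2 = {1, 2, 3, 4, 7}  B3 = {1, 2, 3, 4, 6}
Tree: B1–B2, B2–B3

Every bag has size at most 5, so the width is 5 − 1 = 4 and tw(G) ≤ 4. On the other hand G contains the 5-clique {1, 2, 3, 4, 6}. A clique must lie in a single bag of any decomposition, so no decomposition can have width below 4. Combining the bounds, tw(G) = 4.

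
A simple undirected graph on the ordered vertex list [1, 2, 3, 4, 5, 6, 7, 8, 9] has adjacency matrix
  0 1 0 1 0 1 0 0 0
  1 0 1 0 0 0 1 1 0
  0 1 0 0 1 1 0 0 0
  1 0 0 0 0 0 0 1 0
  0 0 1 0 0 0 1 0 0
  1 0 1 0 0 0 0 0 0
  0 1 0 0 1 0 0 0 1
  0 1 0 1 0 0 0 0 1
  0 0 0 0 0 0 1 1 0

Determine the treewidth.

3

A width-3 tree decomposition is:
Bags: B1 = {1, 3, 4, 6}  B2 = {1, 2, 3, 4}  B3 = {2, 3, 4, 8}  B4 = {2, 3, 5, 8}  B5 = {2, 5, 7, 8}  B6 = {5, 7, 8, 9}
Tree: B1–B2, B2–B3, B3–B4, B4–B5, B5–B6
Each bag holds 4 vertices, so the decomposition has width 3, which upper-bounds the treewidth. For the lower bound: the 4 vertex sets {1,4,6}, {3}, {2}, {5,7,8,9} are disjoint, each induces a connected subgraph, and every pair is joined by at least one edge of G. Contracting each set to a single vertex therefore yields K_{4} as a minor, and since treewidth is minor-monotone, tw(G) ≥ tw(K_{4}) = 3. Therefore the treewidth is 3.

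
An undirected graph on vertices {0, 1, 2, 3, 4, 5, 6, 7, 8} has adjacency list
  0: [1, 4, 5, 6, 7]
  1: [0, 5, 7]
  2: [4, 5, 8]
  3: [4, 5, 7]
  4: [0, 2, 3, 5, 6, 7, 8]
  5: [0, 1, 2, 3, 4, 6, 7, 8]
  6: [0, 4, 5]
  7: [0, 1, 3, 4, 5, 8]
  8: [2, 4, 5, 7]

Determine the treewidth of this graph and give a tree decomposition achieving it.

Every bag has size at most 4, so the width is 4 − 1 = 3 and tw(G) ≤ 3. Conversely, {0, 1, 5, 7} is a clique of size 4, and the vertices of any clique must share a bag in every tree decomposition; so some bag has ≥ 4 vertices and tw(G) ≥ 3. The upper and lower bounds meet at 3, so that is the treewidth.

Treewidth 3.
One optimal decomposition is:
Bags: B1 = {4, 5, 7, 8}  B2 = {3, 4, 5, 7}  B3 = {0, 4, 5, 7}  B4 = {2, 4, 5, 8}  B5 = {0, 1, 5, 7}  B6 = {0, 4, 5, 6}
Tree: B1–B2, B2–B3, B1–B4, B3–B5, B3–B6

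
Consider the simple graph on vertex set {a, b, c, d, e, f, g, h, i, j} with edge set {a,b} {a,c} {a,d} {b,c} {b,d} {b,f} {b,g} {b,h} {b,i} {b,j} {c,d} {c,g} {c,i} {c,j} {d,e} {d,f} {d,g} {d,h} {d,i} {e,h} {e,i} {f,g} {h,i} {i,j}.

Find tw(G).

3

A width-3 tree decomposition is:
Bags: B1 = {a, b, c, d}  B2 = {b, c, d, g}  B3 = {b, c, d, i}  B4 = {b, d, f, g}  B5 = {b, d, h, i}  B6 = {d, e, h, i}  B7 = {b, c, i, j}
Tree: B1–B2, B2–B3, B2–B4, B3–B5, B5–B6, B3–B7
Each bag holds 4 vertices, so the decomposition has width 3, which upper-bounds the treewidth. For the lower bound, the 4 vertices {d, e, h, i} are pairwise adjacent, and any tree decomposition puts a clique entirely inside one bag — forcing width ≥ 3. The upper and lower bounds meet at 3, so that is the treewidth.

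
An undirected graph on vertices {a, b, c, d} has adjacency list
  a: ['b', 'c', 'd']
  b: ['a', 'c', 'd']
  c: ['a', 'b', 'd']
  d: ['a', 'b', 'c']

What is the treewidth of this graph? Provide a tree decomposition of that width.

A single bag containing all 4 vertices is trivially a valid decomposition of width 3. On the other hand G contains the 4-clique {a, b, c, d}. A clique must lie in a single bag of any decomposition, so no decomposition can have width below 3. Hence tw(G) = 3 exactly.

Treewidth 3.
Bags: B1 = {a, b, c, d}
Tree: (single bag)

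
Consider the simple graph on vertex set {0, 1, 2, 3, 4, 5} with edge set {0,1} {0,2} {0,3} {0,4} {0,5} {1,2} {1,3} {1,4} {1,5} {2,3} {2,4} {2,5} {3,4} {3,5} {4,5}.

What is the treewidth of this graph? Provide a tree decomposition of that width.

A single bag containing all 6 vertices is trivially a valid decomposition of width 5. For the lower bound, the 6 vertices {0, 1, 2, 3, 4, 5} are pairwise adjacent, and any tree decomposition puts a clique entirely inside one bag — forcing width ≥ 5. Therefore the treewidth is 5.

Treewidth 5.
Bags: B1 = {0, 1, 2, 3, 4, 5}
Tree: (single bag)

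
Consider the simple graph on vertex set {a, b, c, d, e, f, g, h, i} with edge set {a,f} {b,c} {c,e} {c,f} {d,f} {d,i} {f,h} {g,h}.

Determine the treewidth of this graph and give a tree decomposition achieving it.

Every bag has size at most 2, so the width is 2 − 1 = 1 and tw(G) ≤ 1. G has an edge, so its treewidth is at least 1. Combining the bounds, tw(G) = 1.

Treewidth 1.
One such decomposition:
Bags: B1 = {c, f}  B2 = {f, h}  B3 = {c, e}  B4 = {d, f}  B5 = {g, h}  B6 = {b, c}  B7 = {a, f}  B8 = {d, i}
Tree: B1–B2, B1–B3, B1–B4, B2–B5, B1–B6, B2–B7, B4–B8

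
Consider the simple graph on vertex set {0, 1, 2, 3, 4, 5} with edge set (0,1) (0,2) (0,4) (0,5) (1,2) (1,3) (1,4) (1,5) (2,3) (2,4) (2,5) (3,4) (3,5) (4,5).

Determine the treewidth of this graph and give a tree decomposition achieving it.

Every bag has size at most 5, so the width is 5 − 1 = 4 and tw(G) ≤ 4. For the lower bound, the 5 vertices {0, 1, 2, 4, 5} are pairwise adjacent, and any tree decomposition puts a clique entirely inside one bag — forcing width ≥ 4. Hence tw(G) = 4 exactly.

Treewidth 4.
One optimal decomposition is:
Bags: B1 = {0, 1, 2, 4, 5}  B2 = {1, 2, 3, 4, 5}
Tree: B1–B2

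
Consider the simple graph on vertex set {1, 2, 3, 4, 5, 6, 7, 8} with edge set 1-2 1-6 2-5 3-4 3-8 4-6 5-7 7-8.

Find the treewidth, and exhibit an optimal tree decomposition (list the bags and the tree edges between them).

Every bag has size at most 3, so the width is 3 − 1 = 2 and tw(G) ≤ 2. For the lower bound, G contains the cycle 1–2–5–7–8–3–4–6–1, so G is not a forest; only forests have treewidth ≤ 1, hence tw(G) ≥ 2. Therefore the treewidth is 2.

Treewidth 2.
One optimal decomposition is:
Bags: B1 = {1, 2, 5}  B2 = {1, 5, 7}  B3 = {1, 7, 8}  B4 = {1, 3, 8}  B5 = {1, 3, 4}  B6 = {1, 4, 6}
Tree: B1–B2, B2–B3, B3–B4, B4–B5, B5–B6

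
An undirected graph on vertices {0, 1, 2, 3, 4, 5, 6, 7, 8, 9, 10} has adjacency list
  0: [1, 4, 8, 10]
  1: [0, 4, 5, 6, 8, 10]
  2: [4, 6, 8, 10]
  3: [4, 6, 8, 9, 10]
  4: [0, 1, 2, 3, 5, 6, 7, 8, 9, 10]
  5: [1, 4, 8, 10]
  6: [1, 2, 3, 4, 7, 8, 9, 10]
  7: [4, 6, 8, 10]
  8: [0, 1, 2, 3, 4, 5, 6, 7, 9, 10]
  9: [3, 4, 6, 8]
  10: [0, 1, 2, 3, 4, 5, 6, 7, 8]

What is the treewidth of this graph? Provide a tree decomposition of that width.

The largest bag has 5 vertices, giving width 4; this decomposition certifies tw(G) ≤ 4. For the lower bound, the 5 vertices {3, 4, 6, 8, 9} are pairwise adjacent, and any tree decomposition puts a clique entirely inside one bag — forcing width ≥ 4. Combining the bounds, tw(G) = 4.

Treewidth 4.
One such decomposition:
Bags: B1 = {1, 4, 6, 8, 10}  B2 = {3, 4, 6, 8, 10}  B3 = {0, 1, 4, 8, 10}  B4 = {3, 4, 6, 8, 9}  B5 = {1, 4, 5, 8, 10}  B6 = {2, 4, 6, 8, 10}  B7 = {4, 6, 7, 8, 10}
Tree: B1–B2, B1–B3, B2–B4, B3–B5, B1–B6, B2–B7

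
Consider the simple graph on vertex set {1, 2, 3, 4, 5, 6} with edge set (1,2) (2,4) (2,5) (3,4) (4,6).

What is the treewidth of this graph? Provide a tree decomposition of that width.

Every bag has size at most 2, so the width is 2 − 1 = 1 and tw(G) ≤ 1. Since G has at least one edge (e.g. 2–4), it is not an edgeless graph, so tw(G) ≥ 1. Therefore the treewidth is 1.

Treewidth 1.
One optimal decomposition is:
Bags: B1 = {2, 4}  B2 = {3, 4}  B3 = {1, 2}  B4 = {4, 6}  B5 = {2, 5}
Tree: B1–B2, B1–B3, B1–B4, B3–B5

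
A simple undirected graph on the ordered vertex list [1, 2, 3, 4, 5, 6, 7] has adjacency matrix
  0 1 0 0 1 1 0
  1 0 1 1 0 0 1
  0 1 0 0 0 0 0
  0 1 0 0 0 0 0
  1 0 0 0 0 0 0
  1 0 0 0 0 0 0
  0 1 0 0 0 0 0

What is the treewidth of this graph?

1

A width-1 tree decomposition is:
Bags: B1 = {1, 2}  B2 = {1, 6}  B3 = {2, 3}  B4 = {2, 4}  B5 = {1, 5}  B6 = {2, 7}
Tree: B1–B2, B1–B3, B3–B4, B2–B5, B3–B6
The largest bag has 2 vertices, giving width 1; this decomposition certifies tw(G) ≤ 1. G has an edge, so its treewidth is at least 1. The upper and lower bounds meet at 1, so that is the treewidth.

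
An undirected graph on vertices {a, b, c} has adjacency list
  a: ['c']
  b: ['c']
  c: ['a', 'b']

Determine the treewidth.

1

A width-1 tree decomposition is:
Bags: B1 = {b, c}  B2 = {a, c}
Tree: B1–B2
The largest bag has 2 vertices, giving width 1; this decomposition certifies tw(G) ≤ 1. Since G has at least one edge (e.g. c–b), it is not an edgeless graph, so tw(G) ≥ 1. Therefore the treewidth is 1.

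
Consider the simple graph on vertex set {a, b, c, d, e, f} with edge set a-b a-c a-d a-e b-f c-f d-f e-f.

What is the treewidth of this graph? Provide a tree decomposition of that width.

Treewidth 2.
One optimal decomposition is:
Bags: B1 = {a, c, f}  B2 = {a, b, f}  B3 = {a, e, f}  B4 = {a, d, f}
Tree: B1–B2, B2–B3, B3–B4

Every bag has size at most 3, so the width is 3 − 1 = 2 and tw(G) ≤ 2. For the lower bound, G contains the cycle c–f–b–a–c, so G is not a forest; only forests have treewidth ≤ 1, hence tw(G) ≥ 2. Combining the bounds, tw(G) = 2.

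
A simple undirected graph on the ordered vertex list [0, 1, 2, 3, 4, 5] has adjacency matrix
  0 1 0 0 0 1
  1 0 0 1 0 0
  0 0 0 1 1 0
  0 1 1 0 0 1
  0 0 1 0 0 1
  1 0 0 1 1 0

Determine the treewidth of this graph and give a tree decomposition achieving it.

Each bag holds 3 vertices, so the decomposition has width 2, which upper-bounds the treewidth. The edges 2–4–5–3–2 form a cycle, so G is not a tree and its treewidth is at least 2. The upper and lower bounds meet at 2, so that is the treewidth.

Treewidth 2.
One optimal decomposition is:
Bags: B1 = {2, 3, 4}  B2 = {3, 4, 5}  B3 = {1, 3, 5}  B4 = {0, 1, 5}
Tree: B1–B2, B2–B3, B3–B4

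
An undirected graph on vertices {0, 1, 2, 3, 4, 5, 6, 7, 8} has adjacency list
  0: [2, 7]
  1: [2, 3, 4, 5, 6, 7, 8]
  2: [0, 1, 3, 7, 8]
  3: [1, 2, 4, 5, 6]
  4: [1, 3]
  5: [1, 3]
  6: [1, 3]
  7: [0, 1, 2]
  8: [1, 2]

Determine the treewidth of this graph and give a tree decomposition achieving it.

Treewidth 2.
Bags: B1 = {1, 2, 3}  B2 = {1, 3, 6}  B3 = {1, 2, 8}  B4 = {1, 3, 5}  B5 = {1, 3, 4}  B6 = {1, 2, 7}  B7 = {0, 2, 7}
Tree: B1–B2, B1–B3, B2–B4, B1–B5, B3–B6, B6–B7

Each bag holds 3 vertices, so the decomposition has width 2, which upper-bounds the treewidth. On the other hand G contains the 3-clique {0, 2, 7}. A clique must lie in a single bag of any decomposition, so no decomposition can have width below 2. Therefore the treewidth is 2.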